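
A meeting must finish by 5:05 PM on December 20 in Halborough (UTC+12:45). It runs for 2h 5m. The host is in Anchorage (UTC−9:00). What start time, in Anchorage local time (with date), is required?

5:15 PM on December 19

Target end time in UTC: 5:05 PM − 12:45 = 4:20 AM on Dec 20.
Subtract 2 hours and 5 minutes → start 2:15 AM UTC on Dec 20.
Anchorage is UTC−9:00: 2:15 AM − 9:00 = 5:15 PM on Dec 19.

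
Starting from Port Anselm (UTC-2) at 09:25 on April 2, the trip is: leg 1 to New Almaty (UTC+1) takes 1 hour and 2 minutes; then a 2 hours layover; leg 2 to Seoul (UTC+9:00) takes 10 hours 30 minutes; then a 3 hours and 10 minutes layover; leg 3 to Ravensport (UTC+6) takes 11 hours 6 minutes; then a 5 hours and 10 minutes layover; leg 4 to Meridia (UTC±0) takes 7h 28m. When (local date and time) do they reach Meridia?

03:51 on April 4

Convert departure to UTC: 09:25 + 2:00 = 11:25 UTC on Apr 2.
Add 1 hour 2 minutes leg 1 → 12:27 UTC.
Add 2 hours layover in New Almaty → 14:27 UTC.
Add 10 hours 30 minutes leg 2 → 00:57 UTC (Apr 3).
Add 3 hours and 10 minutes layover in Seoul → 04:07 UTC.
Add 11 hours and 6 minutes leg 3 → 15:13 UTC.
Add 5 hours 10 minutes layover in Ravensport → 20:23 UTC.
Add 7 hours 28 minutes leg 4 → 03:51 UTC (Apr 4).
Meridia is UTC+0, so local arrival is the same: 03:51 on Apr 4.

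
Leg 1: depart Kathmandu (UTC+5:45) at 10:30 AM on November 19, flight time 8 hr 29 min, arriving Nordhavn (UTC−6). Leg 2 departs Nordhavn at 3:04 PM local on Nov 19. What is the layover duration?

7 hours 50 minutes

Convert departure to UTC: 10:30 AM − 5:45 = 4:45 AM UTC on Nov 19.
Add 8 hours 29 minutes flight time → 1:14 PM UTC.
Nordhavn is UTC−6:00, so local arrival = 1:14 PM − 6:00 = 7:14 AM on Nov 19.
Layover = 3:04 PM − 7:14 AM = 7 hours 50 minutes.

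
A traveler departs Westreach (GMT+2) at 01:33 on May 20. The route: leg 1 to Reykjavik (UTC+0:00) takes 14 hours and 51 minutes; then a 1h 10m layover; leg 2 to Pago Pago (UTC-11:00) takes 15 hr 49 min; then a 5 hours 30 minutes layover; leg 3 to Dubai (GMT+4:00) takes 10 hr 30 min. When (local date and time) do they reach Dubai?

03:23 on May 22

Convert departure to UTC: 01:33 − 2:00 = 23:33 UTC on May 19.
Add 14 hours 51 minutes leg 1 → 14:24 UTC (May 20).
Add 1 hour 10 minutes layover in Reykjavik → 15:34 UTC.
Add 15 hours 49 minutes leg 2 → 07:23 UTC (May 21).
Add 5 hours 30 minutes layover in Pago Pago → 12:53 UTC.
Add 10 hours and 30 minutes leg 3 → 23:23 UTC.
Dubai is UTC+4:00, so local arrival = 23:23 + 4:00 = 03:23 on May 22.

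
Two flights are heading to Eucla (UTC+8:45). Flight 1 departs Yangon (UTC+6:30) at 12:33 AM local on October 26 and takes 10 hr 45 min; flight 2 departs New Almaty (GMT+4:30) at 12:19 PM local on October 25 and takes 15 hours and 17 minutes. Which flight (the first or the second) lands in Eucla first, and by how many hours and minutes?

the second, by 5 hours 42 minutes

Flight 1 in UTC: 12:33 AM − 6:30 = 6:03 PM on Oct 25.
+10 hours 45 minutes → arrive 4:48 AM UTC on Oct 26.
Flight 2 in UTC: 12:19 PM − 4:30 = 7:49 AM on Oct 25.
+15 hours 17 minutes → arrive 11:06 PM UTC on Oct 25.
Flight 2 lands earlier by 5 hours 42 minutes.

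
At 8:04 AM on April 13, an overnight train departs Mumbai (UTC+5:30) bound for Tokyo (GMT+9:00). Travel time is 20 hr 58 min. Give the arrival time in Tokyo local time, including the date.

Convert departure to UTC: 8:04 AM − 5:30 = 2:34 AM UTC on Apr 13.
Add 20 hours and 58 minutes travel time → 11:32 PM UTC.
Tokyo is UTC+9:00, so local arrival = 11:32 PM + 9:00 = 8:32 AM on Apr 14.

8:32 AM on April 14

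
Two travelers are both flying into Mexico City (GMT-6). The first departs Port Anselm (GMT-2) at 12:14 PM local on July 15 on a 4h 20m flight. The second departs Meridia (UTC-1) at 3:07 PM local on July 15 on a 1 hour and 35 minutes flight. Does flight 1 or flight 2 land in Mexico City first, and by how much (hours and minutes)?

the second, by 52 minutes

Flight 1 in UTC: 12:14 PM + 2:00 = 2:14 PM on Jul 15.
+4 hours and 20 minutes → arrive 6:34 PM UTC on Jul 15.
Flight 2 in UTC: 3:07 PM + 1:00 = 4:07 PM on Jul 15.
+1 hour and 35 minutes → arrive 5:42 PM UTC on Jul 15.
Flight 2 lands earlier by 52 minutes.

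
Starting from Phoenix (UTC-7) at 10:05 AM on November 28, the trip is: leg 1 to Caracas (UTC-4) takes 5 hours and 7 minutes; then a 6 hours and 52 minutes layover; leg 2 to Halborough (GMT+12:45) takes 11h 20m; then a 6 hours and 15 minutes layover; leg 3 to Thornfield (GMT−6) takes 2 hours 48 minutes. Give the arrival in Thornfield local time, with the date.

7:27 PM on November 29

Convert departure to UTC: 10:05 AM + 7:00 = 5:05 PM UTC on Nov 28.
Add 5 hours and 7 minutes leg 1 → 10:12 PM UTC.
Add 6 hours 52 minutes layover in Caracas → 5:04 AM UTC (Nov 29).
Add 11 hours and 20 minutes leg 2 → 4:24 PM UTC.
Add 6 hours 15 minutes layover in Halborough → 10:39 PM UTC.
Add 2 hours 48 minutes leg 3 → 1:27 AM UTC (Nov 30).
Thornfield is UTC−6:00, so local arrival = 1:27 AM − 6:00 = 7:27 PM on Nov 29.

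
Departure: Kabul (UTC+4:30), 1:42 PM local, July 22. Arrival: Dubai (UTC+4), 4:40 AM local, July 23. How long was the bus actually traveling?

Departure in UTC: 1:42 PM − 4:30 = 9:12 AM on Jul 22.
Arrival in UTC: 4:40 AM − 4:00 = 12:40 AM on Jul 23.
Elapsed = 12:40 AM − 9:12 AM (+1 day) = 15 hours 28 minutes.

15 hours 28 minutes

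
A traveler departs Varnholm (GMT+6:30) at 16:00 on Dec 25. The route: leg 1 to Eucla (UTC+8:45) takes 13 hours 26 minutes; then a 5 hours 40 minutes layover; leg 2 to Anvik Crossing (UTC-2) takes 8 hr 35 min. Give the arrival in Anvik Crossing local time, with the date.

11:11 on Dec 26

Convert departure to UTC: 16:00 − 6:30 = 09:30 UTC on Dec 25.
Add 13 hours 26 minutes leg 1 → 22:56 UTC.
Add 5 hours and 40 minutes layover in Eucla → 04:36 UTC (Dec 26).
Add 8 hours and 35 minutes leg 2 → 13:11 UTC.
Anvik Crossing is UTC−2:00, so local arrival = 13:11 − 2:00 = 11:11 on Dec 26.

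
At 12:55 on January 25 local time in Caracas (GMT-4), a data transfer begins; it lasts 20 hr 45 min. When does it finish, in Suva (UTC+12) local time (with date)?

01:40 on January 27

Suva is 16:00 ahead of Caracas.
After 20 hours and 45 minutes it is 09:40 (Jan 26) in Caracas.
Shift by the zone difference: 09:40 + 16:00 = 01:40 on Jan 27 in Suva.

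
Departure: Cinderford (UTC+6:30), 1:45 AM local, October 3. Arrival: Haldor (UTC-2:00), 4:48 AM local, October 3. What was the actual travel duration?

Departure in UTC: 1:45 AM − 6:30 = 7:15 PM on Oct 2.
Arrival in UTC: 4:48 AM + 2:00 = 6:48 AM on Oct 3.
Elapsed = 6:48 AM − 7:15 PM (+1 day) = 11 hours 33 minutes.

11 hours 33 minutes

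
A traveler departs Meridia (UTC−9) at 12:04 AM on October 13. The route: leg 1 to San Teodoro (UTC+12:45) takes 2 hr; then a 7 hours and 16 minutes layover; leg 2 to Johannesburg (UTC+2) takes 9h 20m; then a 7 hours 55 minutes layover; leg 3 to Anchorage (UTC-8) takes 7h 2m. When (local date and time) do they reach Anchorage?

Convert departure to UTC: 12:04 AM + 9:00 = 9:04 AM UTC on Oct 13.
Add 2 hours leg 1 → 11:04 AM UTC.
Add 7 hours and 16 minutes layover in San Teodoro → 6:20 PM UTC.
Add 9 hours and 20 minutes leg 2 → 3:40 AM UTC (Oct 14).
Add 7 hours and 55 minutes layover in Johannesburg → 11:35 AM UTC.
Add 7 hours and 2 minutes leg 3 → 6:37 PM UTC.
Anchorage is UTC−8:00, so local arrival = 6:37 PM − 8:00 = 10:37 AM on Oct 14.

10:37 AM on October 14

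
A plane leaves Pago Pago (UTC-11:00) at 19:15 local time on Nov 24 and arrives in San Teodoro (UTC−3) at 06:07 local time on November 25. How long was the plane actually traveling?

Departure in UTC: 19:15 + 11:00 = 06:15 on Nov 25.
Arrival in UTC: 06:07 + 3:00 = 09:07 on Nov 25.
Elapsed = 09:07 − 06:15 = 2 hours 52 minutes.

2 hours 52 minutes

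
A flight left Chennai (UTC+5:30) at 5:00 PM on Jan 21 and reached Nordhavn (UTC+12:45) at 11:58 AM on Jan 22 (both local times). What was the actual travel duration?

Departure in UTC: 5:00 PM − 5:30 = 11:30 AM on Jan 21.
Arrival in UTC: 11:58 AM − 12:45 = 11:13 PM on Jan 21.
Elapsed = 11:13 PM − 11:30 AM = 11 hours 43 minutes.

11 hours 43 minutes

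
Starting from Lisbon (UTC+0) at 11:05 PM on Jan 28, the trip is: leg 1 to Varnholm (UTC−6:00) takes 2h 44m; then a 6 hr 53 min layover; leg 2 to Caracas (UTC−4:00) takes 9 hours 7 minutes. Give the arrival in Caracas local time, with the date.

1:49 PM on Jan 29

Lisbon is at UTC+0, so departure is already 11:05 PM UTC on Jan 28.
Add 2 hours 44 minutes leg 1 → 1:49 AM UTC (Jan 29).
Add 6 hours 53 minutes layover in Varnholm → 8:42 AM UTC.
Add 9 hours and 7 minutes leg 2 → 5:49 PM UTC.
Caracas is UTC−4:00, so local arrival = 5:49 PM − 4:00 = 1:49 PM on Jan 29.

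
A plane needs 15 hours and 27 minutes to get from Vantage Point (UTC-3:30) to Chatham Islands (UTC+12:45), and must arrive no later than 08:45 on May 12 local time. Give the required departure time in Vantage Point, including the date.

01:03 on May 11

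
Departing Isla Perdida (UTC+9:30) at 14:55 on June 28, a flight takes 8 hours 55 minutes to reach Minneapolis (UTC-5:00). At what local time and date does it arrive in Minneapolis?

Convert departure to UTC: 14:55 − 9:30 = 05:25 UTC on Jun 28.
Add 8 hours and 55 minutes travel time → 14:20 UTC.
Minneapolis is UTC−5:00, so local arrival = 14:20 − 5:00 = 09:20 on Jun 28.

09:20 on June 28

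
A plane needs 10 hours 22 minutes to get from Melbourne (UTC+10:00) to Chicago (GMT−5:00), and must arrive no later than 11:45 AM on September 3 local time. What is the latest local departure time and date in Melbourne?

Target arrival in UTC: 11:45 AM + 5:00 = 4:45 PM on Sep 3.
Subtract 10 hours 22 minutes → departure 6:23 AM UTC on Sep 3.
Melbourne is UTC+10:00: 6:23 AM + 10:00 = 4:23 PM on Sep 3.

4:23 PM on September 3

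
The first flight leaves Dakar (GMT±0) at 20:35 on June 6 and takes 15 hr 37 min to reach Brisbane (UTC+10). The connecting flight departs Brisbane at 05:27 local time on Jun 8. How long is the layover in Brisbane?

Dakar is at UTC+0, so departure is already 20:35 UTC on Jun 6.
Add 15 hours and 37 minutes flight time → 12:12 UTC (Jun 7).
Brisbane is UTC+10:00, so local arrival = 12:12 + 10:00 = 22:12 on Jun 7.
Layover = 05:27 − 22:12 (+1 day) = 7 hours 15 minutes.

7 hours 15 minutes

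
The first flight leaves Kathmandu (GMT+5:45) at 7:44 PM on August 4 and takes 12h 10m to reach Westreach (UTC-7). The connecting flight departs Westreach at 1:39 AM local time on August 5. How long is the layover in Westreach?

6 hours 30 minutes

Convert departure to UTC: 7:44 PM − 5:45 = 1:59 PM UTC on Aug 4.
Add 12 hours 10 minutes flight time → 2:09 AM UTC (Aug 5).
Westreach is UTC−7:00, so local arrival = 2:09 AM − 7:00 = 7:09 PM on Aug 4.
Layover = 1:39 AM − 7:09 PM (+1 day) = 6 hours 30 minutes.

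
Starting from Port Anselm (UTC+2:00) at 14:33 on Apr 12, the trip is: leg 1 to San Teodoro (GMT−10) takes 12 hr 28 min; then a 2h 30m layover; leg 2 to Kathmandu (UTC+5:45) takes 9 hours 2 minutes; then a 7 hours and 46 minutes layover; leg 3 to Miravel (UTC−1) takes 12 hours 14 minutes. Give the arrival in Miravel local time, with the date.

Convert departure to UTC: 14:33 − 2:00 = 12:33 UTC on Apr 12.
Add 12 hours and 28 minutes leg 1 → 01:01 UTC (Apr 13).
Add 2 hours 30 minutes layover in San Teodoro → 03:31 UTC.
Add 9 hours 2 minutes leg 2 → 12:33 UTC.
Add 7 hours and 46 minutes layover in Kathmandu → 20:19 UTC.
Add 12 hours 14 minutes leg 3 → 08:33 UTC (Apr 14).
Miravel is UTC−1:00, so local arrival = 08:33 − 1:00 = 07:33 on Apr 14.

07:33 on April 14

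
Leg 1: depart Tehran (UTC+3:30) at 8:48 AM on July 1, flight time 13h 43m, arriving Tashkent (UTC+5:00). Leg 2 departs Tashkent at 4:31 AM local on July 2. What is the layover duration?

4 hours 30 minutes

Convert departure to UTC: 8:48 AM − 3:30 = 5:18 AM UTC on Jul 1.
Add 13 hours 43 minutes flight time → 7:01 PM UTC.
Tashkent is UTC+5:00, so local arrival = 7:01 PM + 5:00 = 12:01 AM on Jul 2.
Layover = 4:31 AM − 12:01 AM = 4 hours 30 minutes.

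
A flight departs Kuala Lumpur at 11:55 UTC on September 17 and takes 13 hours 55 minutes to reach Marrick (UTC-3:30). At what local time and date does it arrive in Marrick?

Departure is given in UTC: 11:55 on Sep 17.
Add 13 hours 55 minutes → 01:50 UTC (Sep 18).
Marrick is UTC−3:30: 01:50 − 3:30 = 22:20 on Sep 17.

22:20 on September 17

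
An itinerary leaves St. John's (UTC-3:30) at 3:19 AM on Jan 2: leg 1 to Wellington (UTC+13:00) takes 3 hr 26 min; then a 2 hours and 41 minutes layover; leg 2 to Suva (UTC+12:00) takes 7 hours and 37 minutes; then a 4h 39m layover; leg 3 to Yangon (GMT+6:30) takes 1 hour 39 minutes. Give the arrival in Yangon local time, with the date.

Convert departure to UTC: 3:19 AM + 3:30 = 6:49 AM UTC on Jan 2.
Add 3 hours and 26 minutes leg 1 → 10:15 AM UTC.
Add 2 hours 41 minutes layover in Wellington → 12:56 PM UTC.
Add 7 hours and 37 minutes leg 2 → 8:33 PM UTC.
Add 4 hours and 39 minutes layover in Suva → 1:12 AM UTC (Jan 3).
Add 1 hour 39 minutes leg 3 → 2:51 AM UTC.
Yangon is UTC+6:30, so local arrival = 2:51 AM + 6:30 = 9:21 AM on Jan 3.

9:21 AM on Jan 3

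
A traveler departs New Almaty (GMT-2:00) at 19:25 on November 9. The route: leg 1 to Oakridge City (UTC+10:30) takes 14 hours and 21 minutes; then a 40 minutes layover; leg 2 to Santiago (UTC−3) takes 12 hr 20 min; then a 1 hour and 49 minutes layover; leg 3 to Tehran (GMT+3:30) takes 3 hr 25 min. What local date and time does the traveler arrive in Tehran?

Convert departure to UTC: 19:25 + 2:00 = 21:25 UTC on Nov 9.
Add 14 hours and 21 minutes leg 1 → 11:46 UTC (Nov 10).
Add 40 minutes layover in Oakridge City → 12:26 UTC.
Add 12 hours and 20 minutes leg 2 → 00:46 UTC (Nov 11).
Add 1 hour and 49 minutes layover in Santiago → 02:35 UTC.
Add 3 hours and 25 minutes leg 3 → 06:00 UTC.
Tehran is UTC+3:30, so local arrival = 06:00 + 3:30 = 09:30 on Nov 11.

09:30 on Nov 11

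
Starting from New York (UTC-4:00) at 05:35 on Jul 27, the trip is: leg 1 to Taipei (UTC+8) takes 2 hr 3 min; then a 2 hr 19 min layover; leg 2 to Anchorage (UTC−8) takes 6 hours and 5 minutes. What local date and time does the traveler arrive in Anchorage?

12:02 on Jul 27

Convert departure to UTC: 05:35 + 4:00 = 09:35 UTC on Jul 27.
Add 2 hours and 3 minutes leg 1 → 11:38 UTC.
Add 2 hours 19 minutes layover in Taipei → 13:57 UTC.
Add 6 hours 5 minutes leg 2 → 20:02 UTC.
Anchorage is UTC−8:00, so local arrival = 20:02 − 8:00 = 12:02 on Jul 27.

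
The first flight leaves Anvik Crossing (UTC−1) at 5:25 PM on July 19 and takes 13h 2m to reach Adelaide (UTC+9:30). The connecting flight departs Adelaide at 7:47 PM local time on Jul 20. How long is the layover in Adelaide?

Convert departure to UTC: 5:25 PM + 1:00 = 6:25 PM UTC on Jul 19.
Add 13 hours and 2 minutes flight time → 7:27 AM UTC (Jul 20).
Adelaide is UTC+9:30, so local arrival = 7:27 AM + 9:30 = 4:57 PM on Jul 20.
Layover = 7:47 PM − 4:57 PM = 2 hours 50 minutes.

2 hours 50 minutes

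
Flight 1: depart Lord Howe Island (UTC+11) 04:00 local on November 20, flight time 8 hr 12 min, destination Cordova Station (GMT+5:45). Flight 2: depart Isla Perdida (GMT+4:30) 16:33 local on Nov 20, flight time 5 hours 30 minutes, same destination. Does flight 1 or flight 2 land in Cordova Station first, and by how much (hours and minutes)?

Flight 1 in UTC: 04:00 − 11:00 = 17:00 on Nov 19.
+8 hours and 12 minutes → arrive 01:12 UTC on Nov 20.
Flight 2 in UTC: 16:33 − 4:30 = 12:03 on Nov 20.
+5 hours 30 minutes → arrive 17:33 UTC on Nov 20.
Flight 1 lands earlier by 16 hours 21 minutes.

the first, by 16 hours 21 minutes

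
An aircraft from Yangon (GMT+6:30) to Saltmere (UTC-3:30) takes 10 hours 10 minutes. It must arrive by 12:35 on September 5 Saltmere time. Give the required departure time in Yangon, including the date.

Target arrival in UTC: 12:35 + 3:30 = 16:05 on Sep 5.
Subtract 10 hours 10 minutes → departure 05:55 UTC on Sep 5.
Yangon is UTC+6:30: 05:55 + 6:30 = 12:25 on Sep 5.

12:25 on Sep 5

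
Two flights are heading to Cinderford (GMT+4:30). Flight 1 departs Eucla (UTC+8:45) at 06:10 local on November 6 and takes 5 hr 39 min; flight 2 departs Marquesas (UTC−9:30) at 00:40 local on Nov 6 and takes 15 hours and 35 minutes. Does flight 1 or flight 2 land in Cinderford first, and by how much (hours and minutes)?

the first, by 22 hours 41 minutes

Flight 1 in UTC: 06:10 − 8:45 = 21:25 on Nov 5.
+5 hours 39 minutes → arrive 03:04 UTC on Nov 6.
Flight 2 in UTC: 00:40 + 9:30 = 10:10 on Nov 6.
+15 hours 35 minutes → arrive 01:45 UTC on Nov 7.
Flight 1 lands earlier by 22 hours 41 minutes.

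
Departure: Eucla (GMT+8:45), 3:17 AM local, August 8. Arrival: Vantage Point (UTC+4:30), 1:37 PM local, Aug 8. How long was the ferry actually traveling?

Departure in UTC: 3:17 AM − 8:45 = 6:32 PM on Aug 7.
Arrival in UTC: 1:37 PM − 4:30 = 9:07 AM on Aug 8.
Elapsed = 9:07 AM − 6:32 PM (+1 day) = 14 hours 35 minutes.

14 hours 35 minutes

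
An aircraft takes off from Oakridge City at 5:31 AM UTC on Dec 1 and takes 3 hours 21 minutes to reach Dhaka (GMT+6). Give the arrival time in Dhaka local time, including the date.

2:52 PM on December 1

Departure is given in UTC: 5:31 AM on Dec 1.
Add 3 hours 21 minutes → 8:52 AM UTC.
Dhaka is UTC+6:00: 8:52 AM + 6:00 = 2:52 PM on Dec 1.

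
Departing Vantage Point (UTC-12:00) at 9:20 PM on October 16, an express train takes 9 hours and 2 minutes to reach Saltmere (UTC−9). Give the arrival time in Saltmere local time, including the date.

Saltmere is 3:00 ahead of Vantage Point.
After 9 hours 2 minutes it is 6:22 AM (Oct 17) in Vantage Point.
Shift by the zone difference: 6:22 AM + 3:00 = 9:22 AM on Oct 17 in Saltmere.

9:22 AM on Oct 17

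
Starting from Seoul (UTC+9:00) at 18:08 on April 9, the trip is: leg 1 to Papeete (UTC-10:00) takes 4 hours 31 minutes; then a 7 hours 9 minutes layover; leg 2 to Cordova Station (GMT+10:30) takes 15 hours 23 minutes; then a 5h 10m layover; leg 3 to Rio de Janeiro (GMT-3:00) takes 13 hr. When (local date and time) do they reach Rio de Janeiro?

03:21 on Apr 11

Convert departure to UTC: 18:08 − 9:00 = 09:08 UTC on Apr 9.
Add 4 hours and 31 minutes leg 1 → 13:39 UTC.
Add 7 hours 9 minutes layover in Papeete → 20:48 UTC.
Add 15 hours 23 minutes leg 2 → 12:11 UTC (Apr 10).
Add 5 hours 10 minutes layover in Cordova Station → 17:21 UTC.
Add 13 hours leg 3 → 06:21 UTC (Apr 11).
Rio de Janeiro is UTC−3:00, so local arrival = 06:21 − 3:00 = 03:21 on Apr 11.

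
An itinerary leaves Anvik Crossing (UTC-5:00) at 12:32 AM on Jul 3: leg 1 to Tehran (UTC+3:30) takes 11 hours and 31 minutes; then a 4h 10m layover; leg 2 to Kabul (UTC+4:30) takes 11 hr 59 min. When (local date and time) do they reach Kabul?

1:42 PM on July 4

Convert departure to UTC: 12:32 AM + 5:00 = 5:32 AM UTC on Jul 3.
Add 11 hours 31 minutes leg 1 → 5:03 PM UTC.
Add 4 hours 10 minutes layover in Tehran → 9:13 PM UTC.
Add 11 hours 59 minutes leg 2 → 9:12 AM UTC (Jul 4).
Kabul is UTC+4:30, so local arrival = 9:12 AM + 4:30 = 1:42 PM on Jul 4.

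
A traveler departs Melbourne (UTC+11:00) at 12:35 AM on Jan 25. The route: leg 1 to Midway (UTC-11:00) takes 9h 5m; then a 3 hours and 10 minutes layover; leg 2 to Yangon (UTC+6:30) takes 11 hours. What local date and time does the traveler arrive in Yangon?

7:20 PM on Jan 25

Convert departure to UTC: 12:35 AM − 11:00 = 1:35 PM UTC on Jan 24.
Add 9 hours 5 minutes leg 1 → 10:40 PM UTC.
Add 3 hours 10 minutes layover in Midway → 1:50 AM UTC (Jan 25).
Add 11 hours leg 2 → 12:50 PM UTC.
Yangon is UTC+6:30, so local arrival = 12:50 PM + 6:30 = 7:20 PM on Jan 25.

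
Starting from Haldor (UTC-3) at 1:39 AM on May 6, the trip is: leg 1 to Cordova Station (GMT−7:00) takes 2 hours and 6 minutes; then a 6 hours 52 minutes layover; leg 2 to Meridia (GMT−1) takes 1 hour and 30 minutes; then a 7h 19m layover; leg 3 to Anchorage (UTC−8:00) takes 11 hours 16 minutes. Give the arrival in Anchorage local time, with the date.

1:42 AM on May 7

Convert departure to UTC: 1:39 AM + 3:00 = 4:39 AM UTC on May 6.
Add 2 hours 6 minutes leg 1 → 6:45 AM UTC.
Add 6 hours and 52 minutes layover in Cordova Station → 1:37 PM UTC.
Add 1 hour and 30 minutes leg 2 → 3:07 PM UTC.
Add 7 hours 19 minutes layover in Meridia → 10:26 PM UTC.
Add 11 hours and 16 minutes leg 3 → 9:42 AM UTC (May 7).
Anchorage is UTC−8:00, so local arrival = 9:42 AM − 8:00 = 1:42 AM on May 7.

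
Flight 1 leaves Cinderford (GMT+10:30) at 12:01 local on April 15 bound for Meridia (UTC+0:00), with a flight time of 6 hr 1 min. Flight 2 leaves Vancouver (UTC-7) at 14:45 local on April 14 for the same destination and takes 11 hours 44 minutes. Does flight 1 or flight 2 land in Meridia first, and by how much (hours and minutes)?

Flight 1 in UTC: 12:01 − 10:30 = 01:31 on Apr 15.
+6 hours and 1 minute → arrive 07:32 UTC on Apr 15.
Flight 2 in UTC: 14:45 + 7:00 = 21:45 on Apr 14.
+11 hours and 44 minutes → arrive 09:29 UTC on Apr 15.
Flight 1 lands earlier by 1 hour 57 minutes.

the first, by 1 hour 57 minutes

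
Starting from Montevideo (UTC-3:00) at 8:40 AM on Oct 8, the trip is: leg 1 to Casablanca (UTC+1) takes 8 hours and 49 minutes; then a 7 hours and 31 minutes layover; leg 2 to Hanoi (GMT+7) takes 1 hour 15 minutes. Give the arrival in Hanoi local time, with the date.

12:15 PM on Oct 9

Convert departure to UTC: 8:40 AM + 3:00 = 11:40 AM UTC on Oct 8.
Add 8 hours 49 minutes leg 1 → 8:29 PM UTC.
Add 7 hours 31 minutes layover in Casablanca → 4:00 AM UTC (Oct 9).
Add 1 hour 15 minutes leg 2 → 5:15 AM UTC.
Hanoi is UTC+7:00, so local arrival = 5:15 AM + 7:00 = 12:15 PM on Oct 9.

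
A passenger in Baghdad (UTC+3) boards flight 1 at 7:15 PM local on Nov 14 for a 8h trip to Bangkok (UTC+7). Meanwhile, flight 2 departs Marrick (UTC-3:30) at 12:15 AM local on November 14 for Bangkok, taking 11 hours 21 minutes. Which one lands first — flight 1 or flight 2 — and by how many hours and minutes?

the second, by 9 hours 9 minutes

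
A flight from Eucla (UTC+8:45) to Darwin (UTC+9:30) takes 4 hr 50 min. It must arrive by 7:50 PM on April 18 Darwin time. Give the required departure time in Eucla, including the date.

2:15 PM on April 18

Target arrival in UTC: 7:50 PM − 9:30 = 10:20 AM on Apr 18.
Subtract 4 hours and 50 minutes → departure 5:30 AM UTC on Apr 18.
Eucla is UTC+8:45: 5:30 AM + 8:45 = 2:15 PM on Apr 18.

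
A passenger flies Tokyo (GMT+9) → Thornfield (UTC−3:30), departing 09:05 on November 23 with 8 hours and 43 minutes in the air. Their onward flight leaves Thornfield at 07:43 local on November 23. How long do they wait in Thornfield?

2 hours 25 minutes

Convert departure to UTC: 09:05 − 9:00 = 00:05 UTC on Nov 23.
Add 8 hours and 43 minutes flight time → 08:48 UTC.
Thornfield is UTC−3:30, so local arrival = 08:48 − 3:30 = 05:18 on Nov 23.
Layover = 07:43 − 05:18 = 2 hours 25 minutes.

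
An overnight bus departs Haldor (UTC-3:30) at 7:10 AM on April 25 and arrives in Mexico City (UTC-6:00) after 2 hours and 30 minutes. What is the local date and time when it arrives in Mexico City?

Mexico City is 2:30 behind Haldor.
After 2 hours and 30 minutes it is 9:40 AM in Haldor.
Shift by the zone difference: 9:40 AM − 2:30 = 7:10 AM on Apr 25 in Mexico City.

7:10 AM on April 25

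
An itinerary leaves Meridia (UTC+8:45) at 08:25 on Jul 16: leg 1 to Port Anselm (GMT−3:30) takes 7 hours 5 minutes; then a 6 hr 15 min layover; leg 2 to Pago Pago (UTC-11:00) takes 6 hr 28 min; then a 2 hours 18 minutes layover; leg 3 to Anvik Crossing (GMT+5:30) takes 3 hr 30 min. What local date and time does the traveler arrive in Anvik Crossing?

Convert departure to UTC: 08:25 − 8:45 = 23:40 UTC on Jul 15.
Add 7 hours 5 minutes leg 1 → 06:45 UTC (Jul 16).
Add 6 hours 15 minutes layover in Port Anselm → 13:00 UTC.
Add 6 hours 28 minutes leg 2 → 19:28 UTC.
Add 2 hours 18 minutes layover in Pago Pago → 21:46 UTC.
Add 3 hours and 30 minutes leg 3 → 01:16 UTC (Jul 17).
Anvik Crossing is UTC+5:30, so local arrival = 01:16 + 5:30 = 06:46 on Jul 17.

06:46 on Jul 17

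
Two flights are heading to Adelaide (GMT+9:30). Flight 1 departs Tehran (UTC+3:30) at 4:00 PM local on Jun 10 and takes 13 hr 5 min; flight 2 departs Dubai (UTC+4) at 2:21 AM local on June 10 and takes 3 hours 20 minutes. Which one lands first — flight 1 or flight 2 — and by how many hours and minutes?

Flight 1 in UTC: 4:00 PM − 3:30 = 12:30 PM on Jun 10.
+13 hours and 5 minutes → arrive 1:35 AM UTC on Jun 11.
Flight 2 in UTC: 2:21 AM − 4:00 = 10:21 PM on Jun 9.
+3 hours and 20 minutes → arrive 1:41 AM UTC on Jun 10.
Flight 2 lands earlier by 23 hours 54 minutes.

the second, by 23 hours 54 minutes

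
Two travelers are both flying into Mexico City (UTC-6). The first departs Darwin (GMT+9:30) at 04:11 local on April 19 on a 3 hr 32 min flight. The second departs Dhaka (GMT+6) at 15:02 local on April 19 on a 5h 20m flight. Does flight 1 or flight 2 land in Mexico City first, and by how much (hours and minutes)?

the first, by 16 hours 9 minutes

Flight 1 in UTC: 04:11 − 9:30 = 18:41 on Apr 18.
+3 hours and 32 minutes → arrive 22:13 UTC on Apr 18.
Flight 2 in UTC: 15:02 − 6:00 = 09:02 on Apr 19.
+5 hours and 20 minutes → arrive 14:22 UTC on Apr 19.
Flight 1 lands earlier by 16 hours 9 minutes.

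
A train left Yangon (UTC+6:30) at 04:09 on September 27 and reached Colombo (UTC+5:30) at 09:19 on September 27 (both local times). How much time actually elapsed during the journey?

Departure in UTC: 04:09 − 6:30 = 21:39 on Sep 26.
Arrival in UTC: 09:19 − 5:30 = 03:49 on Sep 27.
Elapsed = 03:49 − 21:39 (+1 day) = 6 hours 10 minutes.

6 hours 10 minutes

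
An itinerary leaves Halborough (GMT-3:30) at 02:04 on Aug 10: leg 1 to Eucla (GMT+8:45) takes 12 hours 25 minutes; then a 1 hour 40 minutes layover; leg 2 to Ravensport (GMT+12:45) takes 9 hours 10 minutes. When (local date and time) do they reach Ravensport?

17:34 on August 11

Convert departure to UTC: 02:04 + 3:30 = 05:34 UTC on Aug 10.
Add 12 hours and 25 minutes leg 1 → 17:59 UTC.
Add 1 hour 40 minutes layover in Eucla → 19:39 UTC.
Add 9 hours and 10 minutes leg 2 → 04:49 UTC (Aug 11).
Ravensport is UTC+12:45, so local arrival = 04:49 + 12:45 = 17:34 on Aug 11.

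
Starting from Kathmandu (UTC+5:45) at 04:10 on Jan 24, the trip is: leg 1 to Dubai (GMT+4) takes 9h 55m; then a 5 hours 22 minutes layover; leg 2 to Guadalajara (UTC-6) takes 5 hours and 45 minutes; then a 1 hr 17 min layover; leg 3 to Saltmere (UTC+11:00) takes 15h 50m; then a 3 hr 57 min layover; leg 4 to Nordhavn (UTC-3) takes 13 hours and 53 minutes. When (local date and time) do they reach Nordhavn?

03:24 on January 26

Convert departure to UTC: 04:10 − 5:45 = 22:25 UTC on Jan 23.
Add 9 hours 55 minutes leg 1 → 08:20 UTC (Jan 24).
Add 5 hours and 22 minutes layover in Dubai → 13:42 UTC.
Add 5 hours and 45 minutes leg 2 → 19:27 UTC.
Add 1 hour 17 minutes layover in Guadalajara → 20:44 UTC.
Add 15 hours 50 minutes leg 3 → 12:34 UTC (Jan 25).
Add 3 hours 57 minutes layover in Saltmere → 16:31 UTC.
Add 13 hours and 53 minutes leg 4 → 06:24 UTC (Jan 26).
Nordhavn is UTC−3:00, so local arrival = 06:24 − 3:00 = 03:24 on Jan 26.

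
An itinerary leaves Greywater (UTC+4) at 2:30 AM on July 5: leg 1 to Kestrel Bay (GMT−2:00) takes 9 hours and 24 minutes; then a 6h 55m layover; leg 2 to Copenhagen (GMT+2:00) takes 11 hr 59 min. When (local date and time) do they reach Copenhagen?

Convert departure to UTC: 2:30 AM − 4:00 = 10:30 PM UTC on Jul 4.
Add 9 hours and 24 minutes leg 1 → 7:54 AM UTC (Jul 5).
Add 6 hours 55 minutes layover in Kestrel Bay → 2:49 PM UTC.
Add 11 hours 59 minutes leg 2 → 2:48 AM UTC (Jul 6).
Copenhagen is UTC+2:00, so local arrival = 2:48 AM + 2:00 = 4:48 AM on Jul 6.

4:48 AM on Jul 6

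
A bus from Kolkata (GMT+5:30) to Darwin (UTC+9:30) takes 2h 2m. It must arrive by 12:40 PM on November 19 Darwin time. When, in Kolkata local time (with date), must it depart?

Target arrival in UTC: 12:40 PM − 9:30 = 3:10 AM on Nov 19.
Subtract 2 hours 2 minutes → departure 1:08 AM UTC on Nov 19.
Kolkata is UTC+5:30: 1:08 AM + 5:30 = 6:38 AM on Nov 19.

6:38 AM on Nov 19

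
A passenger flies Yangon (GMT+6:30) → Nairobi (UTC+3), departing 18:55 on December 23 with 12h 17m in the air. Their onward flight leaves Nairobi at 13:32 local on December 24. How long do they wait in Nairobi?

9 hours 50 minutes

Convert departure to UTC: 18:55 − 6:30 = 12:25 UTC on Dec 23.
Add 12 hours 17 minutes flight time → 00:42 UTC (Dec 24).
Nairobi is UTC+3:00, so local arrival = 00:42 + 3:00 = 03:42 on Dec 24.
Layover = 13:32 − 03:42 = 9 hours 50 minutes.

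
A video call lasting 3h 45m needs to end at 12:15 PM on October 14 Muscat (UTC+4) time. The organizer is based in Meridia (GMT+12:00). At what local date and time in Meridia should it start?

4:30 PM on October 14

Target end time in UTC: 12:15 PM − 4:00 = 8:15 AM on Oct 14.
Subtract 3 hours and 45 minutes → start 4:30 AM UTC on Oct 14.
Meridia is UTC+12:00: 4:30 AM + 12:00 = 4:30 PM on Oct 14.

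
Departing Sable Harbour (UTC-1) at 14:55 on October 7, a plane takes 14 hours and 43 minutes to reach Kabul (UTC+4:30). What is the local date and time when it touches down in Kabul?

11:08 on Oct 8

Convert departure to UTC: 14:55 + 1:00 = 15:55 UTC on Oct 7.
Add 14 hours and 43 minutes travel time → 06:38 UTC (Oct 8).
Kabul is UTC+4:30, so local arrival = 06:38 + 4:30 = 11:08 on Oct 8.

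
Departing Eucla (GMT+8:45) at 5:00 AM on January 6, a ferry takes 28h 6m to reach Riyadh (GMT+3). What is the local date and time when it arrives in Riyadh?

3:21 AM on January 7

Riyadh is 5:45 behind Eucla.
After 28 hours and 6 minutes it is 9:06 AM (Jan 7) in Eucla.
Shift by the zone difference: 9:06 AM − 5:45 = 3:21 AM on Jan 7 in Riyadh.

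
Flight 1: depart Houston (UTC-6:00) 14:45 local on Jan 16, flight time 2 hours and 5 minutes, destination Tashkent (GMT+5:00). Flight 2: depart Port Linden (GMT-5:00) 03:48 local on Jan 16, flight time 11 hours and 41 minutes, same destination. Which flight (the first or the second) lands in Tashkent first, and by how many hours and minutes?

the second, by 2 hours 21 minutes

Flight 1 in UTC: 14:45 + 6:00 = 20:45 on Jan 16.
+2 hours and 5 minutes → arrive 22:50 UTC on Jan 16.
Flight 2 in UTC: 03:48 + 5:00 = 08:48 on Jan 16.
+11 hours 41 minutes → arrive 20:29 UTC on Jan 16.
Flight 2 lands earlier by 2 hours 21 minutes.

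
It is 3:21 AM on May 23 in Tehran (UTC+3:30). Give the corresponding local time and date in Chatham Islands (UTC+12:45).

In UTC: 3:21 AM − 3:30 = 11:51 PM on May 22.
Chatham Islands is UTC+12:45: 11:51 PM + 12:45 = 12:36 PM on May 23.

12:36 PM on May 23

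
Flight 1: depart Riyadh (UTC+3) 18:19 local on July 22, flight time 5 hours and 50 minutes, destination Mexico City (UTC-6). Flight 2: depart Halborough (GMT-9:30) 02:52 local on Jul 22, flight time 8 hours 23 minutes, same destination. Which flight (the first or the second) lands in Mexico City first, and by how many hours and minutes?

the second, by 24 minutes

Flight 1 in UTC: 18:19 − 3:00 = 15:19 on Jul 22.
+5 hours 50 minutes → arrive 21:09 UTC on Jul 22.
Flight 2 in UTC: 02:52 + 9:30 = 12:22 on Jul 22.
+8 hours 23 minutes → arrive 20:45 UTC on Jul 22.
Flight 2 lands earlier by 24 minutes.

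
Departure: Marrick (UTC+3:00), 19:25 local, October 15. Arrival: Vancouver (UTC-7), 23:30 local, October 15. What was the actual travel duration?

14 hours 5 minutes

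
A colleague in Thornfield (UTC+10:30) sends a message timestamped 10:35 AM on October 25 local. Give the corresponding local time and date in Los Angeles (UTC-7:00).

5:05 PM on Oct 24

Los Angeles is 17:30 behind Thornfield.
Shift by the zone difference: 10:35 AM − 17:30 = 5:05 PM on Oct 24 in Los Angeles.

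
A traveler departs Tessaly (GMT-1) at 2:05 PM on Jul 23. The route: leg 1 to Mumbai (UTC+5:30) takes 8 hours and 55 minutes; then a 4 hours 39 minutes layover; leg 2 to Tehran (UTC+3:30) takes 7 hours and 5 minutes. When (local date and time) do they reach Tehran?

3:14 PM on July 24

Convert departure to UTC: 2:05 PM + 1:00 = 3:05 PM UTC on Jul 23.
Add 8 hours and 55 minutes leg 1 → 12:00 AM UTC (Jul 24).
Add 4 hours 39 minutes layover in Mumbai → 4:39 AM UTC.
Add 7 hours 5 minutes leg 2 → 11:44 AM UTC.
Tehran is UTC+3:30, so local arrival = 11:44 AM + 3:30 = 3:14 PM on Jul 24.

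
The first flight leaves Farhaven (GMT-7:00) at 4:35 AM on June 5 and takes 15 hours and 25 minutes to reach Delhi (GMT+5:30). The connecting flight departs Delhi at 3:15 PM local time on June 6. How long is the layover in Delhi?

Convert departure to UTC: 4:35 AM + 7:00 = 11:35 AM UTC on Jun 5.
Add 15 hours and 25 minutes flight time → 3:00 AM UTC (Jun 6).
Delhi is UTC+5:30, so local arrival = 3:00 AM + 5:30 = 8:30 AM on Jun 6.
Layover = 3:15 PM − 8:30 AM = 6 hours 45 minutes.

6 hours 45 minutes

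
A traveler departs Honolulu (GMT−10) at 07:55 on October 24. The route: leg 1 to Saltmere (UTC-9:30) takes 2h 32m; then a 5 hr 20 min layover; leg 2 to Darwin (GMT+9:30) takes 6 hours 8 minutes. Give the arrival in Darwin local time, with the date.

17:25 on Oct 25

Convert departure to UTC: 07:55 + 10:00 = 17:55 UTC on Oct 24.
Add 2 hours 32 minutes leg 1 → 20:27 UTC.
Add 5 hours and 20 minutes layover in Saltmere → 01:47 UTC (Oct 25).
Add 6 hours 8 minutes leg 2 → 07:55 UTC.
Darwin is UTC+9:30, so local arrival = 07:55 + 9:30 = 17:25 on Oct 25.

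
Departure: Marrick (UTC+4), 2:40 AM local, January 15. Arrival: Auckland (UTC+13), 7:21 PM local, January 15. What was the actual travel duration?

Auckland is 9:00 ahead of Marrick.
Clock-face elapsed time (ignoring zones) is 16 hours 41 minutes.
Actual elapsed = 16 hours 41 minutes − 9:00 = 7 hours 41 minutes.

7 hours 41 minutes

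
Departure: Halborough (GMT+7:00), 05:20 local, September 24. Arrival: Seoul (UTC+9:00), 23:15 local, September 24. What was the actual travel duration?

Departure in UTC: 05:20 − 7:00 = 22:20 on Sep 23.
Arrival in UTC: 23:15 − 9:00 = 14:15 on Sep 24.
Elapsed = 14:15 − 22:20 (+1 day) = 15 hours 55 minutes.

15 hours 55 minutes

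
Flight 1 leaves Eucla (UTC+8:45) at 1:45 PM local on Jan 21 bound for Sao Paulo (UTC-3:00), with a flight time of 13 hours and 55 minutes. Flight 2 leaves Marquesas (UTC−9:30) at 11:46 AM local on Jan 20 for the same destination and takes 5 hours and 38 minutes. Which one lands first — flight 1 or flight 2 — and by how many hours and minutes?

Flight 1 in UTC: 1:45 PM − 8:45 = 5:00 AM on Jan 21.
+13 hours 55 minutes → arrive 6:55 PM UTC on Jan 21.
Flight 2 in UTC: 11:46 AM + 9:30 = 9:16 PM on Jan 20.
+5 hours 38 minutes → arrive 2:54 AM UTC on Jan 21.
Flight 2 lands earlier by 16 hours 1 minute.

the second, by 16 hours 1 minute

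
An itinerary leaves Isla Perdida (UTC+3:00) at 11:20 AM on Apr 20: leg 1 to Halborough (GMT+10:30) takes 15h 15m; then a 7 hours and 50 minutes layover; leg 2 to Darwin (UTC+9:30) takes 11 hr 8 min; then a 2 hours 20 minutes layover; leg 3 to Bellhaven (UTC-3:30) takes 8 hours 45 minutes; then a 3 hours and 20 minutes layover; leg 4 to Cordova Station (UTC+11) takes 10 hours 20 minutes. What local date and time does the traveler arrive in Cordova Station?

Convert departure to UTC: 11:20 AM − 3:00 = 8:20 AM UTC on Apr 20.
Add 15 hours 15 minutes leg 1 → 11:35 PM UTC.
Add 7 hours and 50 minutes layover in Halborough → 7:25 AM UTC (Apr 21).
Add 11 hours and 8 minutes leg 2 → 6:33 PM UTC.
Add 2 hours 20 minutes layover in Darwin → 8:53 PM UTC.
Add 8 hours 45 minutes leg 3 → 5:38 AM UTC (Apr 22).
Add 3 hours 20 minutes layover in Bellhaven → 8:58 AM UTC.
Add 10 hours and 20 minutes leg 4 → 7:18 PM UTC.
Cordova Station is UTC+11:00, so local arrival = 7:18 PM + 11:00 = 6:18 AM on Apr 23.

6:18 AM on Apr 23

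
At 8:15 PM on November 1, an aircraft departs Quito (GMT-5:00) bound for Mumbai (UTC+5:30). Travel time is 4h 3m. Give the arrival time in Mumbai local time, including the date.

Convert departure to UTC: 8:15 PM + 5:00 = 1:15 AM UTC on Nov 2.
Add 4 hours 3 minutes travel time → 5:18 AM UTC.
Mumbai is UTC+5:30, so local arrival = 5:18 AM + 5:30 = 10:48 AM on Nov 2.

10:48 AM on Nov 2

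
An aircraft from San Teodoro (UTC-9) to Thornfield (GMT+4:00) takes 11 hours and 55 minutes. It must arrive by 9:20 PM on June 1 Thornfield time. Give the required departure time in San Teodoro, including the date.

Target arrival in UTC: 9:20 PM − 4:00 = 5:20 PM on Jun 1.
Subtract 11 hours 55 minutes → departure 5:25 AM UTC on Jun 1.
San Teodoro is UTC−9:00: 5:25 AM − 9:00 = 8:25 PM on May 31.

8:25 PM on May 31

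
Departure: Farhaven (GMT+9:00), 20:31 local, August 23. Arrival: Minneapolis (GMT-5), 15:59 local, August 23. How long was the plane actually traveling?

Departure in UTC: 20:31 − 9:00 = 11:31 on Aug 23.
Arrival in UTC: 15:59 + 5:00 = 20:59 on Aug 23.
Elapsed = 20:59 − 11:31 = 9 hours 28 minutes.

9 hours 28 minutes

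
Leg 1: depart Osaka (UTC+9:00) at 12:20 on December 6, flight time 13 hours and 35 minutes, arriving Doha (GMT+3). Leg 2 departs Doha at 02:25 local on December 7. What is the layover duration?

6 hours 30 minutes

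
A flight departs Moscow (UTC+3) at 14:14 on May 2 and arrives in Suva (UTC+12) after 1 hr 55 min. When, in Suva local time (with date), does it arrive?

01:09 on May 3

Convert departure to UTC: 14:14 − 3:00 = 11:14 UTC on May 2.
Add 1 hour and 55 minutes travel time → 13:09 UTC.
Suva is UTC+12:00, so local arrival = 13:09 + 12:00 = 01:09 on May 3.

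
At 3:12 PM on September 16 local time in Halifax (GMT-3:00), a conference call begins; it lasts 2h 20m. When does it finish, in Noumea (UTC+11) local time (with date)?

7:32 AM on September 17

Noumea is 14:00 ahead of Halifax.
After 2 hours and 20 minutes it is 5:32 PM in Halifax.
Shift by the zone difference: 5:32 PM + 14:00 = 7:32 AM on Sep 17 in Noumea.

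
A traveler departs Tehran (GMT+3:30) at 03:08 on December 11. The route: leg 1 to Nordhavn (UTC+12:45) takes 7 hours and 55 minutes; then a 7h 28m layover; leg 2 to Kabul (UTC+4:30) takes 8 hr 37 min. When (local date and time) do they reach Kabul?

Convert departure to UTC: 03:08 − 3:30 = 23:38 UTC on Dec 10.
Add 7 hours and 55 minutes leg 1 → 07:33 UTC (Dec 11).
Add 7 hours and 28 minutes layover in Nordhavn → 15:01 UTC.
Add 8 hours and 37 minutes leg 2 → 23:38 UTC.
Kabul is UTC+4:30, so local arrival = 23:38 + 4:30 = 04:08 on Dec 12.

04:08 on Dec 12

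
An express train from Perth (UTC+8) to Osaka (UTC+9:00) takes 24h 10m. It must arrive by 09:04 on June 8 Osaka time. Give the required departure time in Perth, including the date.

07:54 on June 7

Target arrival in UTC: 09:04 − 9:00 = 00:04 on Jun 8.
Subtract 24 hours 10 minutes → departure 23:54 UTC on Jun 6.
Perth is UTC+8:00: 23:54 + 8:00 = 07:54 on Jun 7.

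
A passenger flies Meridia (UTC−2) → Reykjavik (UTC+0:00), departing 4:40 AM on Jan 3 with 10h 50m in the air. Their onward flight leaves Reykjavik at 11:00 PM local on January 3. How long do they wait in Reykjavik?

5 hours 30 minutes

Convert departure to UTC: 4:40 AM + 2:00 = 6:40 AM UTC on Jan 3.
Add 10 hours and 50 minutes flight time → 5:30 PM UTC.
Reykjavik is UTC+0, so local arrival is the same: 5:30 PM on Jan 3.
Layover = 11:00 PM − 5:30 PM = 5 hours 30 minutes.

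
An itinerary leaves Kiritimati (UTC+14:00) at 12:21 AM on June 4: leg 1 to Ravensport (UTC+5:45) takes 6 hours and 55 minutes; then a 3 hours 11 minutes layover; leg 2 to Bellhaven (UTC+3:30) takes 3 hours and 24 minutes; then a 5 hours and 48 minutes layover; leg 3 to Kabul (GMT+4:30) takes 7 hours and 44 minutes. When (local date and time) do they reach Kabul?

5:53 PM on June 4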